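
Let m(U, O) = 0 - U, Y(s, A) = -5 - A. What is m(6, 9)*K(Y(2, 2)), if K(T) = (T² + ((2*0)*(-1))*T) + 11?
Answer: -360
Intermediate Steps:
m(U, O) = -U
K(T) = 11 + T² (K(T) = (T² + (0*(-1))*T) + 11 = (T² + 0*T) + 11 = (T² + 0) + 11 = T² + 11 = 11 + T²)
m(6, 9)*K(Y(2, 2)) = (-1*6)*(11 + (-5 - 1*2)²) = -6*(11 + (-5 - 2)²) = -6*(11 + (-7)²) = -6*(11 + 49) = -6*60 = -360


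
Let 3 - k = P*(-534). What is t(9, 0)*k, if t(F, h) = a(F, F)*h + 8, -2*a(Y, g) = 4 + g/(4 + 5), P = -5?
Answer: -21336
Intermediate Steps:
a(Y, g) = -2 - g/18 (a(Y, g) = -(4 + g/(4 + 5))/2 = -(4 + g/9)/2 = -2 - g/18)
t(F, h) = 8 + h*(-2 - F/18) (t(F, h) = (-2 - F/18)*h + 8 = h*(-2 - F/18) + 8 = 8 + h*(-2 - F/18))
k = -2667 (k = 3 - (-5)*(-534) = 3 - 1*2670 = 3 - 2670 = -2667)
t(9, 0)*k = (8 - 1/18*0*(36 + 9))*(-2667) = (8 - 1/18*0*45)*(-2667) = (8 + 0)*(-2667) = 8*(-2667) = -21336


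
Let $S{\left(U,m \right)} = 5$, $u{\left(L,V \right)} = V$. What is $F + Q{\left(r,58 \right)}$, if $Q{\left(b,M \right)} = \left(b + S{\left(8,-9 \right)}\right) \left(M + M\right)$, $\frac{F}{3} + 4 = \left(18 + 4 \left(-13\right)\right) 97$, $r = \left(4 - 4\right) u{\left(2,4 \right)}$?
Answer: $-9326$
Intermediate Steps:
$r = 0$ ($r = \left(4 - 4\right) 4 = 0 \cdot 4 = 0$)
$F = -9906$ ($F = -12 + 3 \left(18 + 4 \left(-13\right)\right) 97 = -12 + 3 \left(18 - 52\right) 97 = -12 + 3 \left(\left(-34\right) 97\right) = -12 + 3 \left(-3298\right) = -12 - 9894 = -9906$)
$Q{\left(b,M \right)} = 2 M \left(5 + b\right)$ ($Q{\left(b,M \right)} = \left(b + 5\right) \left(M + M\right) = \left(5 + b\right) 2 M = 2 M \left(5 + b\right)$)
$F + Q{\left(r,58 \right)} = -9906 + 2 \cdot 58 \left(5 + 0\right) = -9906 + 2 \cdot 58 \cdot 5 = -9906 + 580 = -9326$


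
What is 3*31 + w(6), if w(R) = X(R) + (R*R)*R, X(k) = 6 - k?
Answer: 309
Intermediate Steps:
w(R) = 6 + R**3 - R (w(R) = (6 - R) + (R*R)*R = (6 - R) + R**2*R = (6 - R) + R**3 = 6 + R**3 - R)
3*31 + w(6) = 3*31 + (6 + 6**3 - 1*6) = 93 + (6 + 216 - 6) = 93 + 216 = 309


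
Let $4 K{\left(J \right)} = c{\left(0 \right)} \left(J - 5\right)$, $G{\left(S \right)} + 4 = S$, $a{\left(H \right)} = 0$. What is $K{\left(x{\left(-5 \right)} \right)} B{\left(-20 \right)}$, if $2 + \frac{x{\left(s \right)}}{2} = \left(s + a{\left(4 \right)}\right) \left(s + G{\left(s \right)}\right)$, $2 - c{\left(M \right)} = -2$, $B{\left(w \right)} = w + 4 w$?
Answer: $-13100$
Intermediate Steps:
$B{\left(w \right)} = 5 w$
$c{\left(M \right)} = 4$ ($c{\left(M \right)} = 2 - -2 = 2 + 2 = 4$)
$G{\left(S \right)} = -4 + S$
$x{\left(s \right)} = -4 + 2 s \left(-4 + 2 s\right)$ ($x{\left(s \right)} = -4 + 2 \left(s + 0\right) \left(s + \left(-4 + s\right)\right) = -4 + 2 s \left(-4 + 2 s\right)$)
$K{\left(J \right)} = -5 + J$ ($K{\left(J \right)} = \frac{4 \left(J - 5\right)}{4} = \frac{4 \left(-5 + J\right)}{4} = \frac{-20 + 4 J}{4} = -5 + J$)
$K{\left(x{\left(-5 \right)} \right)} B{\left(-20 \right)} = \left(-5 - \left(-36 - 100\right)\right) 5 \left(-20\right) = \left(-5 + \left(-4 + 40 + 4 \cdot 25\right)\right) \left(-100\right) = \left(-5 + \left(-4 + 40 + 100\right)\right) \left(-100\right) = \left(-5 + 136\right) \left(-100\right) = 131 \left(-100\right) = -13100$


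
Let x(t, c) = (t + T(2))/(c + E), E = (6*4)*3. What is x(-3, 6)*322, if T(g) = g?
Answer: -161/39 ≈ -4.1282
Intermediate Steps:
E = 72 (E = 24*3 = 72)
x(t, c) = (2 + t)/(72 + c) (x(t, c) = (t + 2)/(c + 72) = (2 + t)/(72 + c))
x(-3, 6)*322 = ((2 - 3)/(72 + 6))*322 = (-1/78)*322 = ((1/78)*(-1))*322 = -1/78*322 = -161/39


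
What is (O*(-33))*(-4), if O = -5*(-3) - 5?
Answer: 1320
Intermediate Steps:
O = 10 (O = 15 - 5 = 10)
(O*(-33))*(-4) = (10*(-33))*(-4) = -330*(-4) = 1320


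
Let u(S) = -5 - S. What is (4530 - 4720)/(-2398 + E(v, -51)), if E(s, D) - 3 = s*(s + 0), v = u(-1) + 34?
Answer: 38/299 ≈ 0.12709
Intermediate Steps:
v = 30 (v = (-5 - 1*(-1)) + 34 = (-5 + 1) + 34 = -4 + 34 = 30)
E(s, D) = 3 + s**2 (E(s, D) = 3 + s*(s + 0) = 3 + s*s = 3 + s**2)
(4530 - 4720)/(-2398 + E(v, -51)) = (4530 - 4720)/(-2398 + (3 + 30**2)) = -190/(-2398 + (3 + 900)) = -190/(-2398 + 903) = -190/(-1495) = -190*(-1/1495) = 38/299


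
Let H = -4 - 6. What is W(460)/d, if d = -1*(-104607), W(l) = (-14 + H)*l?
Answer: -3680/34869 ≈ -0.10554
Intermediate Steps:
H = -10
W(l) = -24*l (W(l) = (-14 - 10)*l = -24*l)
d = 104607
W(460)/d = -24*460/104607 = -11040*1/104607 = -3680/34869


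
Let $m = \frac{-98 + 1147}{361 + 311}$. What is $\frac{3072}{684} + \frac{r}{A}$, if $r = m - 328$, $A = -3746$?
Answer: $\frac{218978597}{47828928} \approx 4.5784$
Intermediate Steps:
$m = \frac{1049}{672} \approx 1.561$
$r = - \frac{219367}{672}$ ($r = \frac{1049}{672} - 328 = - \frac{219367}{672} \approx -326.44$)
$\frac{3072}{684} + \frac{r}{A} = \frac{3072}{684} - \frac{219367}{672 \left(-3746\right)} = 3072 \cdot \frac{1}{684} - - \frac{219367}{2517312} = \frac{256}{57} + \frac{219367}{2517312} = \frac{218978597}{47828928}$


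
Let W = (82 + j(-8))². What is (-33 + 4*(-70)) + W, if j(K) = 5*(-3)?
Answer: 4176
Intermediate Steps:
j(K) = -15
W = 4489 (W = (82 - 15)² = 67² = 4489)
(-33 + 4*(-70)) + W = (-33 + 4*(-70)) + 4489 = (-33 - 280) + 4489 = -313 + 4489 = 4176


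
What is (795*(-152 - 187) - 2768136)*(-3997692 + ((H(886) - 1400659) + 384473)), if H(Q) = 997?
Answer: 15227332853721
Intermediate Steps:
(795*(-152 - 187) - 2768136)*(-3997692 + ((H(886) - 1400659) + 384473)) = (795*(-152 - 187) - 2768136)*(-3997692 + ((997 - 1400659) + 384473)) = (795*(-339) - 2768136)*(-3997692 + (-1399662 + 384473)) = (-269505 - 2768136)*(-3997692 - 1015189) = -3037641*(-5012881) = 15227332853721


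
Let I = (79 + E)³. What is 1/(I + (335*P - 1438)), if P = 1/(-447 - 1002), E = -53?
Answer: 1449/23383627 ≈ 6.1966e-5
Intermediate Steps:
P = -1/1449 (P = 1/(-1449) = -1/1449 ≈ -0.00069013)
I = 17576 (I = (79 - 53)³ = 26³ = 17576)
1/(I + (335*P - 1438)) = 1/(17576 + (335*(-1/1449) - 1438)) = 1/(17576 + (-335/1449 - 1438)) = 1/(17576 - 2083997/1449) = 1/(23383627/1449) = 1449/23383627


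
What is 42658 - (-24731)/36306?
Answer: 1548766079/36306 ≈ 42659.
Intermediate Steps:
42658 - (-24731)/36306 = 42658 - 1*(-24731/36306) = 42658 + 24731/36306 = 1548766079/36306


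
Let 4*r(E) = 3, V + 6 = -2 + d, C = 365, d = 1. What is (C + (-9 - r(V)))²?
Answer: 2019241/16 ≈ 1.2620e+5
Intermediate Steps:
V = -7 (V = -6 + (-2 + 1) = -6 - 1 = -7)
r(E) = ¾ (r(E) = (¼)*3 = ¾)
(C + (-9 - r(V)))² = (365 + (-9 - 1*¾))² = (365 + (-9 - ¾))² = (365 - 39/4)² = (1421/4)² = 2019241/16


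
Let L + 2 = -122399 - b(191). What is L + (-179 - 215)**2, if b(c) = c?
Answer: 32644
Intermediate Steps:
L = -122592 (L = -2 + (-122399 - 1*191) = -2 + (-122399 - 191) = -2 - 122590 = -122592)
L + (-179 - 215)**2 = -122592 + (-179 - 215)**2 = -122592 + (-394)**2 = -122592 + 155236 = 32644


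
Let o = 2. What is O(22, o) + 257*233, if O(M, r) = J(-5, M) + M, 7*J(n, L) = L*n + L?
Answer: 419233/7 ≈ 59890.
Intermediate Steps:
J(n, L) = L/7 + L*n/7 (J(n, L) = (L*n + L)/7 = (L + L*n)/7 = L/7 + L*n/7)
O(M, r) = 3*M/7 (O(M, r) = M*(1 - 5)/7 + M = (⅐)*M*(-4) + M = -4*M/7 + M = 3*M/7)
O(22, o) + 257*233 = (3/7)*22 + 257*233 = 66/7 + 59881 = 419233/7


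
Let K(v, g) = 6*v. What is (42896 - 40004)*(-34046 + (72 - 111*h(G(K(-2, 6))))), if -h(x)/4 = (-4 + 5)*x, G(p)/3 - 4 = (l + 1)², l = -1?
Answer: -82844232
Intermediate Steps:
G(p) = 12 (G(p) = 12 + 3*(-1 + 1)² = 12 + 3*0² = 12 + 3*0 = 12 + 0 = 12)
h(x) = -4*x (h(x) = -4*(-4 + 5)*x = -4*x)
(42896 - 40004)*(-34046 + (72 - 111*h(G(K(-2, 6))))) = (42896 - 40004)*(-34046 + (72 - (-444)*12)) = 2892*(-34046 + (72 - 111*(-48))) = 2892*(-34046 + (72 + 5328)) = 2892*(-34046 + 5400) = 2892*(-28646) = -82844232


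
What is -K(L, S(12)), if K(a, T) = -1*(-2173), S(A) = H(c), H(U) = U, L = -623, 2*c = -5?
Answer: -2173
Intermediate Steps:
c = -5/2 (c = (½)*(-5) = -5/2 ≈ -2.5000)
S(A) = -5/2
K(a, T) = 2173
-K(L, S(12)) = -1*2173 = -2173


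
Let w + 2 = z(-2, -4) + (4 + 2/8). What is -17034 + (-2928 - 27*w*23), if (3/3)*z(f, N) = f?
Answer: -80469/4 ≈ -20117.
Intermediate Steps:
z(f, N) = f
w = ¼ (w = -2 + (-2 + (4 + 2/8)) = -2 + (-2 + (4 + 2*(⅛))) = -2 + (-2 + (4 + ¼)) = -2 + (-2 + 17/4) = -2 + 9/4 = ¼ ≈ 0.25000)
-17034 + (-2928 - 27*w*23) = -17034 + (-2928 - 27*(¼)*23) = -17034 + (-2928 - 27*23/4) = -17034 + (-2928 - 1*621/4) = -17034 + (-2928 - 621/4) = -17034 - 12333/4 = -80469/4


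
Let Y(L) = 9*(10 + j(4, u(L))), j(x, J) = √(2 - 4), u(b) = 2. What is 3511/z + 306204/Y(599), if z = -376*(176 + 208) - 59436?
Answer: 2039548267/611460 - 3002*I*√2/9 ≈ 3335.5 - 471.72*I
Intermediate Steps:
z = -203820 (z = -376*384 - 59436 = -144384 - 59436 = -203820)
j(x, J) = I*√2 (j(x, J) = √(-2) = I*√2)
Y(L) = 90 + 9*I*√2 (Y(L) = 9*(10 + I*√2) = 90 + 9*I*√2)
3511/z + 306204/Y(599) = 3511/(-203820) + 306204/(90 + 9*I*√2) = 3511*(-1/203820) + 306204/(90 + 9*I*√2) = -3511/203820 + 306204/(90 + 9*I*√2)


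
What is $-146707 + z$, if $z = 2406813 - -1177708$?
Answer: $3437814$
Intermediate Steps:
$z = 3584521$ ($z = 2406813 + 1177708 = 3584521$)
$-146707 + z = -146707 + 3584521 = 3437814$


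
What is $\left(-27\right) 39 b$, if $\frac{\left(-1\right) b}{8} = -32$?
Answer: $-269568$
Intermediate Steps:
$b = 256$ ($b = \left(-8\right) \left(-32\right) = 256$)
$\left(-27\right) 39 b = \left(-27\right) 39 \cdot 256 = \left(-1053\right) 256 = -269568$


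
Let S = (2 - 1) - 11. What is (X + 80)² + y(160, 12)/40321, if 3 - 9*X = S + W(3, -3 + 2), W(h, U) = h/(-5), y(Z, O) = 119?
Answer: 542488006879/81650025 ≈ 6644.1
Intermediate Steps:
W(h, U) = -h/5 (W(h, U) = h*(-⅕) = -h/5)
S = -10 (S = 1 - 11 = -10)
X = 68/45 (X = ⅓ - (-10 - ⅕*3)/9 = ⅓ - (-10 - ⅗)/9 = ⅓ - ⅑*(-53/5) = ⅓ + 53/45 = 68/45 ≈ 1.5111)
(X + 80)² + y(160, 12)/40321 = (68/45 + 80)² + 119/40321 = (3668/45)² + 119*(1/40321) = 13454224/2025 + 119/40321 = 542488006879/81650025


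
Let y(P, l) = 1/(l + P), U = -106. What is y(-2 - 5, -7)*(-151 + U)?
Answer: 257/14 ≈ 18.357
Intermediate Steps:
y(P, l) = 1/(P + l)
y(-2 - 5, -7)*(-151 + U) = (-151 - 106)/((-2 - 5) - 7) = -257/(-7 - 7) = -257/(-14) = -1/14*(-257) = 257/14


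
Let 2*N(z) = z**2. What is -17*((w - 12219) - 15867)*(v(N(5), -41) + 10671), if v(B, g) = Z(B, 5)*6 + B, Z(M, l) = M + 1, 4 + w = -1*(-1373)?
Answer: 9778234981/2 ≈ 4.8891e+9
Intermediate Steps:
w = 1369 (w = -4 - 1*(-1373) = -4 + 1373 = 1369)
Z(M, l) = 1 + M
N(z) = z**2/2
v(B, g) = 6 + 7*B (v(B, g) = (1 + B)*6 + B = (6 + 6*B) + B = 6 + 7*B)
-17*((w - 12219) - 15867)*(v(N(5), -41) + 10671) = -17*((1369 - 12219) - 15867)*((6 + 7*((1/2)*5**2)) + 10671) = -17*(-10850 - 15867)*((6 + 7*((1/2)*25)) + 10671) = -(-454189)*((6 + 7*(25/2)) + 10671) = -(-454189)*((6 + 175/2) + 10671) = -(-454189)*(187/2 + 10671) = -(-454189)*21529/2 = -17*(-575190293/2) = 9778234981/2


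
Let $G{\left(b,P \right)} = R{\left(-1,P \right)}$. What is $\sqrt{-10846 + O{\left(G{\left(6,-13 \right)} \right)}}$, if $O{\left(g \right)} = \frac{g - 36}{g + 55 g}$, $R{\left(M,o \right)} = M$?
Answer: $\frac{i \sqrt{8502746}}{28} \approx 104.14 i$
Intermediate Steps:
$G{\left(b,P \right)} = -1$
$O{\left(g \right)} = \frac{-36 + g}{56 g}$
$\sqrt{-10846 + O{\left(G{\left(6,-13 \right)} \right)}} = \sqrt{-10846 + \frac{-36 - 1}{56 \left(-1\right)}} = \sqrt{-10846 + \frac{1}{56} \left(-1\right) \left(-37\right)} = \sqrt{-10846 + \frac{37}{56}} = \sqrt{- \frac{607339}{56}} = \frac{i \sqrt{8502746}}{28}$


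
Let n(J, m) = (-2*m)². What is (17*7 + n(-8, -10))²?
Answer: 269361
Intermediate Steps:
n(J, m) = 4*m²
(17*7 + n(-8, -10))² = (17*7 + 4*(-10)²)² = (119 + 4*100)² = (119 + 400)² = 519² = 269361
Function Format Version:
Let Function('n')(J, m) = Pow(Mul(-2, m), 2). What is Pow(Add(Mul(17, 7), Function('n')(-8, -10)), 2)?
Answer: 269361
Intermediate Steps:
Function('n')(J, m) = Mul(4, Pow(m, 2))
Pow(Add(Mul(17, 7), Function('n')(-8, -10)), 2) = Pow(Add(Mul(17, 7), Mul(4, Pow(-10, 2))), 2) = Pow(Add(119, Mul(4, 100)), 2) = Pow(Add(119, 400), 2) = Pow(519, 2) = 269361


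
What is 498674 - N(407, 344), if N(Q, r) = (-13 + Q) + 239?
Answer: 498041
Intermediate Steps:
N(Q, r) = 226 + Q
498674 - N(407, 344) = 498674 - (226 + 407) = 498674 - 1*633 = 498674 - 633 = 498041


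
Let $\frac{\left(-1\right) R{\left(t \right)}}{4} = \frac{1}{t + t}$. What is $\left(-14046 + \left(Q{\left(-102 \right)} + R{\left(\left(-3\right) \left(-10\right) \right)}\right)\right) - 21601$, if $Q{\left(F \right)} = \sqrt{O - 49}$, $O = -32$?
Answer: $- \frac{534706}{15} + 9 i \approx -35647.0 + 9.0 i$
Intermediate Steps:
$R{\left(t \right)} = - \frac{2}{t}$ ($R{\left(t \right)} = - \frac{4}{t + t} = - \frac{4}{2 t} = - 4 \frac{1}{2 t} = - \frac{2}{t}$)
$Q{\left(F \right)} = 9 i$ ($Q{\left(F \right)} = \sqrt{-32 - 49} = \sqrt{-81} = 9 i$)
$\left(-14046 + \left(Q{\left(-102 \right)} + R{\left(\left(-3\right) \left(-10\right) \right)}\right)\right) - 21601 = \left(-14046 + \left(9 i - \frac{2}{\left(-3\right) \left(-10\right)}\right)\right) - 21601 = \left(-14046 + \left(9 i - \frac{2}{30}\right)\right) - 21601 = \left(-14046 + \left(9 i - \frac{1}{15}\right)\right) - 21601 = \left(-14046 - \left(\frac{1}{15} - 9 i\right)\right) - 21601 = \left(- \frac{210691}{15} + 9 i\right) - 21601 = - \frac{534706}{15} + 9 i$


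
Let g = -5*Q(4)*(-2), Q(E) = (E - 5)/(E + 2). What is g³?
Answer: -125/27 ≈ -4.6296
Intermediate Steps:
Q(E) = (-5 + E)/(2 + E)
g = -5/3 (g = -5*(-5 + 4)/(2 + 4)*(-2) = -5*(-1)/6*(-2) = -5*(-⅙)*(-2) = (⅚)*(-2) = -5/3 ≈ -1.6667)
g³ = (-5/3)³ = -125/27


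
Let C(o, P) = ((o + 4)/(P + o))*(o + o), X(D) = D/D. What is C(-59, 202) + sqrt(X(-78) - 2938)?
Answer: 590/13 + I*sqrt(2937) ≈ 45.385 + 54.194*I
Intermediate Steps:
X(D) = 1
C(o, P) = 2*o*(4 + o)/(P + o) (C(o, P) = ((4 + o)/(P + o))*(2*o) = 2*o*(4 + o)/(P + o))
C(-59, 202) + sqrt(X(-78) - 2938) = 2*(-59)*(4 - 59)/(202 - 59) + sqrt(1 - 2938) = 2*(-59)*(-55)/143 + sqrt(-2937) = 2*(-59)*(1/143)*(-55) + I*sqrt(2937) = 590/13 + I*sqrt(2937)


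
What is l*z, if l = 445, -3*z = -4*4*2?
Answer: 14240/3 ≈ 4746.7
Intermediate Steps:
z = 32/3 (z = -(-4*4)*2/3 = -(-16)*2/3 = -1/3*(-32) = 32/3 ≈ 10.667)
l*z = 445*(32/3) = 14240/3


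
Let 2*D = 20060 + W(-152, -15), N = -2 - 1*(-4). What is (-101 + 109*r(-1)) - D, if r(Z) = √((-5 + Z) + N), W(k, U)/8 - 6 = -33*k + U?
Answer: -30159 + 218*I ≈ -30159.0 + 218.0*I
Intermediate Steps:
W(k, U) = 48 - 264*k + 8*U (W(k, U) = 48 + 8*(-33*k + U) = 48 + 8*(U - 33*k) = 48 + (-264*k + 8*U) = 48 - 264*k + 8*U)
N = 2 (N = -2 + 4 = 2)
r(Z) = √(-3 + Z) (r(Z) = √((-5 + Z) + 2) = √(-3 + Z))
D = 30058 (D = (20060 + (48 - 264*(-152) + 8*(-15)))/2 = (20060 + (48 + 40128 - 120))/2 = (20060 + 40056)/2 = (½)*60116 = 30058)
(-101 + 109*r(-1)) - D = (-101 + 109*√(-3 - 1)) - 1*30058 = (-101 + 109*√(-4)) - 30058 = (-101 + 109*(2*I)) - 30058 = (-101 + 218*I) - 30058 = -30159 + 218*I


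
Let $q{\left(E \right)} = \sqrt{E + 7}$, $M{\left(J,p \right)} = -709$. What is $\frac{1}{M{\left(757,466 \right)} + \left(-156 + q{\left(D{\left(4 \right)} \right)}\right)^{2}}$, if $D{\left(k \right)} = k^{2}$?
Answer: $\frac{11825}{278541794} + \frac{78 \sqrt{23}}{139270897} \approx 4.5139 \cdot 10^{-5}$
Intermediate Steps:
$q{\left(E \right)} = \sqrt{7 + E}$
$\frac{1}{M{\left(757,466 \right)} + \left(-156 + q{\left(D{\left(4 \right)} \right)}\right)^{2}} = \frac{1}{-709 + \left(-156 + \sqrt{7 + 4^{2}}\right)^{2}} = \frac{1}{-709 + \left(-156 + \sqrt{7 + 16}\right)^{2}} = \frac{1}{-709 + \left(-156 + \sqrt{23}\right)^{2}}$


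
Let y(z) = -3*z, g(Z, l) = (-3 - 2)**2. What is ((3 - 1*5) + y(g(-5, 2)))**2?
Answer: 5929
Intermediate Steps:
g(Z, l) = 25 (g(Z, l) = (-5)**2 = 25)
((3 - 1*5) + y(g(-5, 2)))**2 = ((3 - 1*5) - 3*25)**2 = ((3 - 5) - 75)**2 = (-2 - 75)**2 = (-77)**2 = 5929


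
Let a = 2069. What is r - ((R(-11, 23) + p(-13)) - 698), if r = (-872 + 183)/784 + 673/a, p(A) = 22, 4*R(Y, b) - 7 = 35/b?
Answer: 25120213997/37308208 ≈ 673.32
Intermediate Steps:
R(Y, b) = 7/4 + 35/(4*b) (R(Y, b) = 7/4 + (35/b)/4 = 7/4 + 35/(4*b))
r = -897909/1622096 (r = (-872 + 183)/784 + 673/2069 = -689*1/784 + 673*(1/2069) = -689/784 + 673/2069 = -897909/1622096 ≈ -0.55355)
r - ((R(-11, 23) + p(-13)) - 698) = -897909/1622096 - (((7/4)*(5 + 23)/23 + 22) - 698) = -897909/1622096 - (((7/4)*(1/23)*28 + 22) - 698) = -897909/1622096 - ((49/23 + 22) - 698) = -897909/1622096 - (555/23 - 698) = -897909/1622096 - 1*(-15499/23) = -897909/1622096 + 15499/23 = 25120213997/37308208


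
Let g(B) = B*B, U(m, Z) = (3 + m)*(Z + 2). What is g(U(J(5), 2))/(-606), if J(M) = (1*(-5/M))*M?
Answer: -32/303 ≈ -0.10561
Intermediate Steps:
J(M) = -5 (J(M) = (-5/M)*M = -5)
U(m, Z) = (2 + Z)*(3 + m) (U(m, Z) = (3 + m)*(2 + Z) = (2 + Z)*(3 + m))
g(B) = B**2
g(U(J(5), 2))/(-606) = (6 + 2*(-5) + 3*2 + 2*(-5))**2/(-606) = (6 - 10 + 6 - 10)**2*(-1/606) = (-8)**2*(-1/606) = 64*(-1/606) = -32/303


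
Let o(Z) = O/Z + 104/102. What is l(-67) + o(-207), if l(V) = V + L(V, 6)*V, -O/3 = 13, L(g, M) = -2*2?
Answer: 237190/1173 ≈ 202.21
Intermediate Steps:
L(g, M) = -4
O = -39 (O = -3*13 = -39)
l(V) = -3*V (l(V) = V - 4*V = -3*V)
o(Z) = 52/51 - 39/Z (o(Z) = -39/Z + 104/102 = -39/Z + 104*(1/102) = -39/Z + 52/51 = 52/51 - 39/Z)
l(-67) + o(-207) = -3*(-67) + (52/51 - 39/(-207)) = 201 + (52/51 - 39*(-1/207)) = 201 + (52/51 + 13/69) = 201 + 1417/1173 = 237190/1173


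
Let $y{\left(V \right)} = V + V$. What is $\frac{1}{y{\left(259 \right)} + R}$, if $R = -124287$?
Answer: $- \frac{1}{123769} \approx -8.0796 \cdot 10^{-6}$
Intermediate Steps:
$y{\left(V \right)} = 2 V$
$\frac{1}{y{\left(259 \right)} + R} = \frac{1}{2 \cdot 259 - 124287} = \frac{1}{518 - 124287} = \frac{1}{-123769} = - \frac{1}{123769}$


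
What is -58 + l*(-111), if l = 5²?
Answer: -2833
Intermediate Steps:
l = 25
-58 + l*(-111) = -58 + 25*(-111) = -58 - 2775 = -2833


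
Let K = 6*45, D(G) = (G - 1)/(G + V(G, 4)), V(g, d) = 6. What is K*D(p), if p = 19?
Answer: 972/5 ≈ 194.40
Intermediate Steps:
D(G) = (-1 + G)/(6 + G) (D(G) = (G - 1)/(G + 6) = (-1 + G)/(6 + G))
K = 270
K*D(p) = 270*((-1 + 19)/(6 + 19)) = 270*(18/25) = 972/5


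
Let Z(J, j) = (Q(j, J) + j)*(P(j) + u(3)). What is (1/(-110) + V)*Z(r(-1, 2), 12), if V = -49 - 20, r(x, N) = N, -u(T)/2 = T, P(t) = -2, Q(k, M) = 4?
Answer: 485824/55 ≈ 8833.2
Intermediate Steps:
u(T) = -2*T
V = -69
Z(J, j) = -32 - 8*j (Z(J, j) = (4 + j)*(-2 - 2*3) = (4 + j)*(-2 - 6) = (4 + j)*(-8) = -32 - 8*j)
(1/(-110) + V)*Z(r(-1, 2), 12) = (1/(-110) - 69)*(-32 - 8*12) = (-1/110 - 69)*(-32 - 96) = -7591/110*(-128) = 485824/55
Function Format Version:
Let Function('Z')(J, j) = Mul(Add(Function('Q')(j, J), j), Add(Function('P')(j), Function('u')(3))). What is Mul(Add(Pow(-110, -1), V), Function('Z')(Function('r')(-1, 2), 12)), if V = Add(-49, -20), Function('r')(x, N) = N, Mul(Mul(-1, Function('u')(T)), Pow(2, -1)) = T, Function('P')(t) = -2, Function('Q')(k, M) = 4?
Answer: Rational(485824, 55) ≈ 8833.2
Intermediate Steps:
Function('u')(T) = Mul(-2, T)
V = -69
Function('Z')(J, j) = Add(-32, Mul(-8, j)) (Function('Z')(J, j) = Mul(Add(4, j), Add(-2, Mul(-2, 3))) = Mul(Add(4, j), Add(-2, -6)) = Mul(Add(4, j), -8) = Add(-32, Mul(-8, j)))
Mul(Add(Pow(-110, -1), V), Function('Z')(Function('r')(-1, 2), 12)) = Mul(Add(Pow(-110, -1), -69), Add(-32, Mul(-8, 12))) = Mul(Add(Rational(-1, 110), -69), Add(-32, -96)) = Mul(Rational(-7591, 110), -128) = Rational(485824, 55)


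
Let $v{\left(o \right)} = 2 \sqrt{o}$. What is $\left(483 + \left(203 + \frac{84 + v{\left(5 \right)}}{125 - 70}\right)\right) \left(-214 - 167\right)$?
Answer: $- \frac{14407134}{55} - \frac{762 \sqrt{5}}{55} \approx -2.6198 \cdot 10^{5}$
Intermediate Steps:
$\left(483 + \left(203 + \frac{84 + v{\left(5 \right)}}{125 - 70}\right)\right) \left(-214 - 167\right) = \left(483 + \left(203 + \frac{84 + 2 \sqrt{5}}{125 - 70}\right)\right) \left(-214 - 167\right) = \left(483 + \left(203 + \frac{84 + 2 \sqrt{5}}{55}\right)\right) \left(-381\right) = \left(483 + \left(203 + \left(84 + 2 \sqrt{5}\right) \frac{1}{55}\right)\right) \left(-381\right) = \left(483 + \left(203 + \left(\frac{84}{55} + \frac{2 \sqrt{5}}{55}\right)\right)\right) \left(-381\right) = \left(483 + \left(\frac{11249}{55} + \frac{2 \sqrt{5}}{55}\right)\right) \left(-381\right) = \left(\frac{37814}{55} + \frac{2 \sqrt{5}}{55}\right) \left(-381\right) = - \frac{14407134}{55} - \frac{762 \sqrt{5}}{55}$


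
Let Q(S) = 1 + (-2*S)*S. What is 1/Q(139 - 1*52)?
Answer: -1/15137 ≈ -6.6063e-5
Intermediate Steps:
Q(S) = 1 - 2*S**2
1/Q(139 - 1*52) = 1/(1 - 2*(139 - 1*52)**2) = 1/(1 - 2*(139 - 52)**2) = 1/(1 - 2*87**2) = 1/(1 - 2*7569) = 1/(1 - 15138) = 1/(-15137) = -1/15137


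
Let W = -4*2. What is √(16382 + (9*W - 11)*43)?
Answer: √12813 ≈ 113.19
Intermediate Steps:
W = -8
√(16382 + (9*W - 11)*43) = √(16382 + (9*(-8) - 11)*43) = √(16382 + (-72 - 11)*43) = √(16382 - 83*43) = √(16382 - 3569) = √12813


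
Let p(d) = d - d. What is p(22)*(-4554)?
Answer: 0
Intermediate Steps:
p(d) = 0
p(22)*(-4554) = 0*(-4554) = 0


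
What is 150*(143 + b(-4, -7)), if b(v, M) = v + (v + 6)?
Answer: 21150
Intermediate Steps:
b(v, M) = 6 + 2*v (b(v, M) = v + (6 + v) = 6 + 2*v)
150*(143 + b(-4, -7)) = 150*(143 + (6 + 2*(-4))) = 150*(143 + (6 - 8)) = 150*(143 - 2) = 150*141 = 21150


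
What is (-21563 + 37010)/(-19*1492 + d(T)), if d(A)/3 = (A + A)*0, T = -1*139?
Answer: -813/1492 ≈ -0.54491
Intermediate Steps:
T = -139
d(A) = 0 (d(A) = 3*((A + A)*0) = 3*((2*A)*0) = 3*0 = 0)
(-21563 + 37010)/(-19*1492 + d(T)) = (-21563 + 37010)/(-19*1492 + 0) = 15447/(-28348 + 0) = 15447/(-28348) = 15447*(-1/28348) = -813/1492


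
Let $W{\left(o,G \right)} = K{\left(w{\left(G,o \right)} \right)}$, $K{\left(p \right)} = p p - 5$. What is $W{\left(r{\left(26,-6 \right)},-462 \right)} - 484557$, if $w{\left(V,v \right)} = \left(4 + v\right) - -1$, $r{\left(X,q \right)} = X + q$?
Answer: $-483937$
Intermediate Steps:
$w{\left(V,v \right)} = 5 + v$ ($w{\left(V,v \right)} = \left(4 + v\right) + 1 = 5 + v$)
$K{\left(p \right)} = -5 + p^{2}$ ($K{\left(p \right)} = p^{2} - 5 = -5 + p^{2}$)
$W{\left(o,G \right)} = -5 + \left(5 + o\right)^{2}$
$W{\left(r{\left(26,-6 \right)},-462 \right)} - 484557 = \left(-5 + \left(5 + \left(26 - 6\right)\right)^{2}\right) - 484557 = \left(-5 + \left(5 + 20\right)^{2}\right) - 484557 = \left(-5 + 25^{2}\right) - 484557 = \left(-5 + 625\right) - 484557 = 620 - 484557 = -483937$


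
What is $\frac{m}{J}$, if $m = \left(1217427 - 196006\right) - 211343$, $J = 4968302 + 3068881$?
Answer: $\frac{270026}{2679061} \approx 0.10079$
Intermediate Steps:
$J = 8037183$
$m = 810078$ ($m = 1021421 - 211343 = 810078$)
$\frac{m}{J} = \frac{810078}{8037183} = 810078 \cdot \frac{1}{8037183} = \frac{270026}{2679061}$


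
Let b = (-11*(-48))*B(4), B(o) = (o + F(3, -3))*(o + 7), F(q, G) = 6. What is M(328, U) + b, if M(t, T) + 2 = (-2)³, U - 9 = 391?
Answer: 58070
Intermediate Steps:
U = 400 (U = 9 + 391 = 400)
M(t, T) = -10 (M(t, T) = -2 + (-2)³ = -2 - 8 = -10)
B(o) = (6 + o)*(7 + o) (B(o) = (o + 6)*(o + 7) = (6 + o)*(7 + o))
b = 58080 (b = (-11*(-48))*(42 + 4² + 13*4) = 528*(42 + 16 + 52) = 528*110 = 58080)
M(328, U) + b = -10 + 58080 = 58070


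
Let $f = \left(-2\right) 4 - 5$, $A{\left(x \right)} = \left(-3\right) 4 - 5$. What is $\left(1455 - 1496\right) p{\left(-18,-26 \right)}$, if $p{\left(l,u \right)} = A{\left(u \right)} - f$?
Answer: $164$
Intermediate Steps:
$A{\left(x \right)} = -17$ ($A{\left(x \right)} = -12 - 5 = -17$)
$f = -13$ ($f = -8 - 5 = -13$)
$p{\left(l,u \right)} = -4$ ($p{\left(l,u \right)} = -17 - -13 = -17 + 13 = -4$)
$\left(1455 - 1496\right) p{\left(-18,-26 \right)} = \left(1455 - 1496\right) \left(-4\right) = \left(-41\right) \left(-4\right) = 164$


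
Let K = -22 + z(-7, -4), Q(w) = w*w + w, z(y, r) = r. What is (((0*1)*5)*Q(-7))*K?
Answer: 0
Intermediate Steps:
Q(w) = w + w² (Q(w) = w² + w = w + w²)
K = -26 (K = -22 - 4 = -26)
(((0*1)*5)*Q(-7))*K = (((0*1)*5)*(-7*(1 - 7)))*(-26) = ((0*5)*(-7*(-6)))*(-26) = (0*42)*(-26) = 0*(-26) = 0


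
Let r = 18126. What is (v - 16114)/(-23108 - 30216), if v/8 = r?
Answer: -64447/26662 ≈ -2.4172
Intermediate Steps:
v = 145008 (v = 8*18126 = 145008)
(v - 16114)/(-23108 - 30216) = (145008 - 16114)/(-23108 - 30216) = 128894/(-53324) = 128894*(-1/53324) = -64447/26662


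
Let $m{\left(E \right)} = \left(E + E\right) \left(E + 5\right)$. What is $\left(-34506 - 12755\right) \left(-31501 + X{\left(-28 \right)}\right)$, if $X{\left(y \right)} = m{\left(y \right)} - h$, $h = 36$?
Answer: $1429597989$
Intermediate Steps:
$m{\left(E \right)} = 2 E \left(5 + E\right)$
$X{\left(y \right)} = -36 + 2 y \left(5 + y\right)$ ($X{\left(y \right)} = 2 y \left(5 + y\right) - 36 = -36 + 2 y \left(5 + y\right)$)
$\left(-34506 - 12755\right) \left(-31501 + X{\left(-28 \right)}\right) = \left(-34506 - 12755\right) \left(-31501 - \left(36 + 56 \left(5 - 28\right)\right)\right) = - 47261 \left(-31501 - \left(36 + 56 \left(-23\right)\right)\right) = - 47261 \left(-31501 + \left(-36 + 1288\right)\right) = - 47261 \left(-31501 + 1252\right) = \left(-47261\right) \left(-30249\right) = 1429597989$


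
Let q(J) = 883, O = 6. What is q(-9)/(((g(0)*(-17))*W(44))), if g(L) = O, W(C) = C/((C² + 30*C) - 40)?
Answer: -118322/187 ≈ -632.74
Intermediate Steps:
W(C) = C/(-40 + C² + 30*C)
g(L) = 6
q(-9)/(((g(0)*(-17))*W(44))) = 883/(((6*(-17))*(44/(-40 + 44² + 30*44)))) = 883/((-4488/(-40 + 1936 + 1320))) = 883/((-4488/3216)) = 883/((-102*11/804)) = 883/(-187/134) = 883*(-134/187) = -118322/187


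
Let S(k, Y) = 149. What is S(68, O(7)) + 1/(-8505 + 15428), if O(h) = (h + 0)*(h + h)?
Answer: 1031528/6923 ≈ 149.00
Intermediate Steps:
O(h) = 2*h**2 (O(h) = h*(2*h) = 2*h**2)
S(68, O(7)) + 1/(-8505 + 15428) = 149 + 1/(-8505 + 15428) = 149 + 1/6923 = 1031528/6923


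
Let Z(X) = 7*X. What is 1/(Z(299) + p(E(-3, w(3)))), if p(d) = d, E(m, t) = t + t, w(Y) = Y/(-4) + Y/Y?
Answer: 2/4187 ≈ 0.00047767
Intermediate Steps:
w(Y) = 1 - Y/4 (w(Y) = Y*(-¼) + 1 = -Y/4 + 1 = 1 - Y/4)
E(m, t) = 2*t
1/(Z(299) + p(E(-3, w(3)))) = 1/(7*299 + 2*(1 - ¼*3)) = 1/(2093 + 2*(1 - ¾)) = 1/(2093 + 2*(¼)) = 1/(2093 + ½) = 1/(4187/2) = 2/4187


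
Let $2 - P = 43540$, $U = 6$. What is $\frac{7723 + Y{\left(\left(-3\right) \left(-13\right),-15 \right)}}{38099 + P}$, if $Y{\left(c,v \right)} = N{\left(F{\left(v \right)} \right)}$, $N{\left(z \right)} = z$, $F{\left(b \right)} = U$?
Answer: $- \frac{7729}{5439} \approx -1.421$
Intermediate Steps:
$F{\left(b \right)} = 6$
$Y{\left(c,v \right)} = 6$
$P = -43538$ ($P = 2 - 43540 = -43538$)
$\frac{7723 + Y{\left(\left(-3\right) \left(-13\right),-15 \right)}}{38099 + P} = \frac{7723 + 6}{38099 - 43538} = \frac{7729}{-5439} = 7729 \left(- \frac{1}{5439}\right) = - \frac{7729}{5439}$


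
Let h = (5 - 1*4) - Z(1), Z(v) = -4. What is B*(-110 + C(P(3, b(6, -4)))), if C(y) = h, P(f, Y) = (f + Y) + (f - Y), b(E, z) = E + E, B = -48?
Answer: 5040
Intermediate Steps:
b(E, z) = 2*E
P(f, Y) = 2*f (P(f, Y) = (Y + f) + (f - Y) = 2*f)
h = 5 (h = (5 - 1*4) - 1*(-4) = (5 - 4) + 4 = 1 + 4 = 5)
C(y) = 5
B*(-110 + C(P(3, b(6, -4)))) = -48*(-110 + 5) = -48*(-105) = 5040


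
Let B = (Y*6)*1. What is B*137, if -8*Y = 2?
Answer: -411/2 ≈ -205.50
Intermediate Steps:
Y = -¼ (Y = -⅛*2 = -¼ ≈ -0.25000)
B = -3/2 (B = -¼*6*1 = -3/2*1 = -3/2 ≈ -1.5000)
B*137 = -3/2*137 = -411/2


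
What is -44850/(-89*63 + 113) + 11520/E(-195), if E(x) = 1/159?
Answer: 5031647385/2747 ≈ 1.8317e+6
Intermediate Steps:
E(x) = 1/159
-44850/(-89*63 + 113) + 11520/E(-195) = -44850/(-89*63 + 113) + 11520/(1/159) = -44850/(-5607 + 113) + 11520*159 = -44850/(-5494) + 1831680 = -44850*(-1/5494) + 1831680 = 22425/2747 + 1831680 = 5031647385/2747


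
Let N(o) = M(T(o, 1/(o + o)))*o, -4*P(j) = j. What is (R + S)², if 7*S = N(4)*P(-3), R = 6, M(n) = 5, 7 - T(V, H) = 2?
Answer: 3249/49 ≈ 66.306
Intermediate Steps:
T(V, H) = 5 (T(V, H) = 7 - 1*2 = 7 - 2 = 5)
P(j) = -j/4
N(o) = 5*o
S = 15/7 (S = ((5*4)*(-¼*(-3)))/7 = (20*(¾))/7 = (⅐)*15 = 15/7 ≈ 2.1429)
(R + S)² = (6 + 15/7)² = (57/7)² = 3249/49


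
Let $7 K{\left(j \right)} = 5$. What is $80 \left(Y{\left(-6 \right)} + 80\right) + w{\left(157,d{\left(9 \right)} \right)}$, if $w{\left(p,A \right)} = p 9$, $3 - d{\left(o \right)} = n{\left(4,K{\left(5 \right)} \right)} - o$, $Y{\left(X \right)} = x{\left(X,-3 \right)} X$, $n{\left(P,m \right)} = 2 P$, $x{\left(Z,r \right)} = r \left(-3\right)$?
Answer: $3493$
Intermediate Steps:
$K{\left(j \right)} = \frac{5}{7}$ ($K{\left(j \right)} = \frac{1}{7} \cdot 5 = \frac{5}{7}$)
$x{\left(Z,r \right)} = - 3 r$
$Y{\left(X \right)} = 9 X$ ($Y{\left(X \right)} = \left(-3\right) \left(-3\right) X = 9 X$)
$d{\left(o \right)} = -5 + o$ ($d{\left(o \right)} = 3 - \left(2 \cdot 4 - o\right) = 3 - \left(8 - o\right) = 3 + \left(-8 + o\right) = -5 + o$)
$w{\left(p,A \right)} = 9 p$
$80 \left(Y{\left(-6 \right)} + 80\right) + w{\left(157,d{\left(9 \right)} \right)} = 80 \left(9 \left(-6\right) + 80\right) + 9 \cdot 157 = 80 \left(-54 + 80\right) + 1413 = 80 \cdot 26 + 1413 = 2080 + 1413 = 3493$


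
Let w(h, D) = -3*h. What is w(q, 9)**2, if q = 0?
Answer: 0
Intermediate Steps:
w(q, 9)**2 = (-3*0)**2 = 0**2 = 0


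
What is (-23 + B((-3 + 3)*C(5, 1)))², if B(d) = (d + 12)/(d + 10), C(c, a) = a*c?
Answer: 11881/25 ≈ 475.24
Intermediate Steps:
B(d) = (12 + d)/(10 + d)
(-23 + B((-3 + 3)*C(5, 1)))² = (-23 + (12 + (-3 + 3)*(1*5))/(10 + (-3 + 3)*(1*5)))² = (-23 + (12 + 0*5)/(10 + 0*5))² = (-23 + (12 + 0)/(10 + 0))² = (-23 + 12/10)² = (-23 + (⅒)*12)² = (-23 + 6/5)² = (-109/5)² = 11881/25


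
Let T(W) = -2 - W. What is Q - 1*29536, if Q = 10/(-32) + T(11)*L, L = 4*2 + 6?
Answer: -475493/16 ≈ -29718.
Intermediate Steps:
L = 14 (L = 8 + 6 = 14)
Q = -2917/16 (Q = 10/(-32) + (-2 - 1*11)*14 = 10*(-1/32) + (-2 - 11)*14 = -5/16 - 13*14 = -5/16 - 182 = -2917/16 ≈ -182.31)
Q - 1*29536 = -2917/16 - 1*29536 = -2917/16 - 29536 = -475493/16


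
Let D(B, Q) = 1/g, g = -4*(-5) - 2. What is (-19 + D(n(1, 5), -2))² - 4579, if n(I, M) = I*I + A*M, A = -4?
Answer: -1367315/324 ≈ -4220.1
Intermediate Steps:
g = 18 (g = 20 - 2 = 18)
n(I, M) = I² - 4*M (n(I, M) = I*I - 4*M = I² - 4*M)
D(B, Q) = 1/18
(-19 + D(n(1, 5), -2))² - 4579 = (-19 + 1/18)² - 4579 = (-341/18)² - 4579 = 116281/324 - 4579 = -1367315/324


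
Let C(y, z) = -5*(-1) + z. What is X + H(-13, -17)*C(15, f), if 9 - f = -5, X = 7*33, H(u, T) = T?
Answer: -92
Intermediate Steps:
X = 231
f = 14 (f = 9 - 1*(-5) = 9 + 5 = 14)
C(y, z) = 5 + z
X + H(-13, -17)*C(15, f) = 231 - 17*(5 + 14) = 231 - 17*19 = 231 - 323 = -92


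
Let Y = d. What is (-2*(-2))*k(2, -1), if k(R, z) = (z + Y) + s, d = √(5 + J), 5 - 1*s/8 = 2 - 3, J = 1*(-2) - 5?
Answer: 188 + 4*I*√2 ≈ 188.0 + 5.6569*I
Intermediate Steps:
J = -7 (J = -2 - 5 = -7)
s = 48 (s = 40 - 8*(2 - 3) = 40 - 8*(-1) = 40 + 8 = 48)
d = I*√2 (d = √(5 - 7) = √(-2) = I*√2 ≈ 1.4142*I)
Y = I*√2 ≈ 1.4142*I
k(R, z) = 48 + z + I*√2 (k(R, z) = (z + I*√2) + 48 = 48 + z + I*√2)
(-2*(-2))*k(2, -1) = (-2*(-2))*(48 - 1 + I*√2) = 4*(47 + I*√2) = 188 + 4*I*√2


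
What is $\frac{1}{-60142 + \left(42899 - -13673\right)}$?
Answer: $- \frac{1}{3570} \approx -0.00028011$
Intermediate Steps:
$\frac{1}{-60142 + \left(42899 - -13673\right)} = \frac{1}{-60142 + \left(42899 + 13673\right)} = \frac{1}{-60142 + 56572} = \frac{1}{-3570} = - \frac{1}{3570}$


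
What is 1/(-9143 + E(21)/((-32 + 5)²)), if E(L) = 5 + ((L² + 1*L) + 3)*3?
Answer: -729/6663847 ≈ -0.00010940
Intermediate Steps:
E(L) = 14 + 3*L + 3*L² (E(L) = 5 + ((L² + L) + 3)*3 = 5 + ((L + L²) + 3)*3 = 5 + (3 + L + L²)*3 = 5 + (9 + 3*L + 3*L²) = 14 + 3*L + 3*L²)
1/(-9143 + E(21)/((-32 + 5)²)) = 1/(-9143 + (14 + 3*21 + 3*21²)/((-32 + 5)²)) = 1/(-9143 + (14 + 63 + 3*441)/((-27)²)) = 1/(-9143 + (14 + 63 + 1323)/729) = 1/(-9143 + 1400*(1/729)) = 1/(-9143 + 1400/729) = 1/(-6663847/729) = -729/6663847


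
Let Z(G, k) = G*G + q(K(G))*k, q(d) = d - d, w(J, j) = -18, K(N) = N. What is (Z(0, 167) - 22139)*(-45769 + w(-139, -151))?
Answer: 1013678393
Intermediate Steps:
q(d) = 0
Z(G, k) = G**2 (Z(G, k) = G*G + 0*k = G**2 + 0 = G**2)
(Z(0, 167) - 22139)*(-45769 + w(-139, -151)) = (0**2 - 22139)*(-45769 - 18) = (0 - 22139)*(-45787) = -22139*(-45787) = 1013678393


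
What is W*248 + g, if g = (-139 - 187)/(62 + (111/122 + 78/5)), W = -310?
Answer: -3682058940/47891 ≈ -76884.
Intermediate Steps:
g = -198860/47891 (g = -326/(62 + (111*(1/122) + 78*(⅕))) = -326/(62 + (111/122 + 78/5)) = -326/(62 + 10071/610) = -326/47891/610 = -326*610/47891 = -198860/47891 ≈ -4.1523)
W*248 + g = -310*248 - 198860/47891 = -76880 - 198860/47891 = -3682058940/47891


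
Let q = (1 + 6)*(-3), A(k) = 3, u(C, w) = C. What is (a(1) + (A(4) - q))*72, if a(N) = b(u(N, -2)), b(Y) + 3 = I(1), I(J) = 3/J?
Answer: 1728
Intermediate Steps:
b(Y) = 0 (b(Y) = -3 + 3/1 = -3 + 3*1 = -3 + 3 = 0)
a(N) = 0
q = -21 (q = 7*(-3) = -21)
(a(1) + (A(4) - q))*72 = (0 + (3 - 1*(-21)))*72 = (0 + (3 + 21))*72 = (0 + 24)*72 = 24*72 = 1728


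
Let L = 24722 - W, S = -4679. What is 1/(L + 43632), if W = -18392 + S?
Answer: 1/91425 ≈ 1.0938e-5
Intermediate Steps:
W = -23071 (W = -18392 - 4679 = -23071)
L = 47793 (L = 24722 - 1*(-23071) = 24722 + 23071 = 47793)
1/(L + 43632) = 1/(47793 + 43632) = 1/91425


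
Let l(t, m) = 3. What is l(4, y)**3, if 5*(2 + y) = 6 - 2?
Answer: 27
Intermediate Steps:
y = -6/5 (y = -2 + (6 - 2)/5 = -2 + (1/5)*4 = -2 + 4/5 = -6/5 ≈ -1.2000)
l(4, y)**3 = 3**3 = 27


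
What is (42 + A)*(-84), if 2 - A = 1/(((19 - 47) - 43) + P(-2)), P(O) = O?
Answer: -269892/73 ≈ -3697.2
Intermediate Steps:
A = 147/73 (A = 2 - 1/(((19 - 47) - 43) - 2) = 2 - 1/((-28 - 43) - 2) = 2 - 1/(-71 - 2) = 2 - 1/(-73) = 2 - 1*(-1/73) = 2 + 1/73 = 147/73 ≈ 2.0137)
(42 + A)*(-84) = (42 + 147/73)*(-84) = (3213/73)*(-84) = -269892/73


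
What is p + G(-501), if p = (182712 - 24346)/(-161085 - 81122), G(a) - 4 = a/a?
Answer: 1052669/242207 ≈ 4.3462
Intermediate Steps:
G(a) = 5 (G(a) = 4 + a/a = 4 + 1 = 5)
p = -158366/242207 (p = 158366/(-242207) = 158366*(-1/242207) = -158366/242207 ≈ -0.65385)
p + G(-501) = -158366/242207 + 5 = 1052669/242207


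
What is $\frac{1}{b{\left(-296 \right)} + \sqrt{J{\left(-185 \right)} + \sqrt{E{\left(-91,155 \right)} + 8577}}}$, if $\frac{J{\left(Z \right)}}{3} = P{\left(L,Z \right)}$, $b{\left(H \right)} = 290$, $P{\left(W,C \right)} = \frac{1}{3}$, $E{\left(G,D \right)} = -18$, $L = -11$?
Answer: $\frac{1}{290 + \sqrt{1 + 3 \sqrt{951}}} \approx 0.003337$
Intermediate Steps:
$P{\left(W,C \right)} = \frac{1}{3}$
$J{\left(Z \right)} = 1$ ($J{\left(Z \right)} = 3 \cdot \frac{1}{3} = 1$)
$\frac{1}{b{\left(-296 \right)} + \sqrt{J{\left(-185 \right)} + \sqrt{E{\left(-91,155 \right)} + 8577}}} = \frac{1}{290 + \sqrt{1 + \sqrt{-18 + 8577}}} = \frac{1}{290 + \sqrt{1 + \sqrt{8559}}} = \frac{1}{290 + \sqrt{1 + 3 \sqrt{951}}}$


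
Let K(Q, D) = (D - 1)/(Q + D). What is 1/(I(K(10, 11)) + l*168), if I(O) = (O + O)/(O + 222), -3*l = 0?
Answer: 1168/5 ≈ 233.60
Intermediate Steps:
l = 0 (l = -1/3*0 = 0)
K(Q, D) = (-1 + D)/(D + Q)
I(O) = 2*O/(222 + O) (I(O) = (2*O)/(222 + O) = 2*O/(222 + O))
1/(I(K(10, 11)) + l*168) = 1/(2*((-1 + 11)/(11 + 10))/(222 + (-1 + 11)/(11 + 10)) + 0*168) = 1/(2*(10/21)/(222 + 10/21) + 0) = 1/(2*(10/21)/(4672/21) + 0) = 1/(2*(10/21)*(21/4672) + 0) = 1/(5/1168 + 0) = 1/(5/1168) = 1168/5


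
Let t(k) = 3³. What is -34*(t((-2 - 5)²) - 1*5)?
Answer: -748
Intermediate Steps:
t(k) = 27
-34*(t((-2 - 5)²) - 1*5) = -34*(27 - 1*5) = -34*(27 - 5) = -34*22 = -748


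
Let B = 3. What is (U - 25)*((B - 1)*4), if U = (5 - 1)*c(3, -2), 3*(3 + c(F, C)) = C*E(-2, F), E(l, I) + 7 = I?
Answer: -632/3 ≈ -210.67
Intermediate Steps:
E(l, I) = -7 + I
c(F, C) = -3 + C*(-7 + F)/3 (c(F, C) = -3 + (C*(-7 + F))/3 = -3 + C*(-7 + F)/3)
U = -4/3 (U = (5 - 1)*(-3 + (⅓)*(-2)*(-7 + 3)) = 4*(-3 + (⅓)*(-2)*(-4)) = 4*(-3 + 8/3) = 4*(-⅓) = -4/3 ≈ -1.3333)
(U - 25)*((B - 1)*4) = (-4/3 - 25)*((3 - 1)*4) = -158*4/3 = -79/3*8 = -632/3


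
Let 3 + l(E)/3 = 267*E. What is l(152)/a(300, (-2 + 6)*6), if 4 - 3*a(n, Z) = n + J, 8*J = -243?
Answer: -2921832/2125 ≈ -1375.0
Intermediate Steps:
J = -243/8 (J = (⅛)*(-243) = -243/8 ≈ -30.375)
l(E) = -9 + 801*E (l(E) = -9 + 3*(267*E) = -9 + 801*E)
a(n, Z) = 275/24 - n/3 (a(n, Z) = 4/3 - (n - 243/8)/3 = 4/3 - (-243/8 + n)/3 = 4/3 + (81/8 - n/3) = 275/24 - n/3)
l(152)/a(300, (-2 + 6)*6) = (-9 + 801*152)/(275/24 - ⅓*300) = (-9 + 121752)/(275/24 - 100) = 121743/(-2125/24) = 121743*(-24/2125) = -2921832/2125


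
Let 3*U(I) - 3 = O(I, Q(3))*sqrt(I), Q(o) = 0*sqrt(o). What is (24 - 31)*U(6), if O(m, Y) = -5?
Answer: -7 + 35*sqrt(6)/3 ≈ 21.577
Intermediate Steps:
Q(o) = 0
U(I) = 1 - 5*sqrt(I)/3 (U(I) = 1 + (-5*sqrt(I))/3 = 1 - 5*sqrt(I)/3)
(24 - 31)*U(6) = (24 - 31)*(1 - 5*sqrt(6)/3) = -7*(1 - 5*sqrt(6)/3) = -7 + 35*sqrt(6)/3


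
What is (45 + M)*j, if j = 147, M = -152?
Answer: -15729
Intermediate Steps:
(45 + M)*j = (45 - 152)*147 = -107*147 = -15729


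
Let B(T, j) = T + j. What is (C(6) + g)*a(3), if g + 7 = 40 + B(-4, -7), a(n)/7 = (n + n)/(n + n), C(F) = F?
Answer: 196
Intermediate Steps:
a(n) = 7 (a(n) = 7*((n + n)/(n + n)) = 7*((2*n)/((2*n))) = 7*((2*n)*(1/(2*n))) = 7*1 = 7)
g = 22 (g = -7 + (40 + (-4 - 7)) = -7 + (40 - 11) = -7 + 29 = 22)
(C(6) + g)*a(3) = (6 + 22)*7 = 28*7 = 196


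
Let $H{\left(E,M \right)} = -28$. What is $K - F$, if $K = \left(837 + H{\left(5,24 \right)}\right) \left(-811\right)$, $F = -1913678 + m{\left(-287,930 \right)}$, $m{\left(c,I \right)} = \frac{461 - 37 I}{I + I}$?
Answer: $\frac{2339130889}{1860} \approx 1.2576 \cdot 10^{6}$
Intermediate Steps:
$m{\left(c,I \right)} = \frac{461 - 37 I}{2 I}$
$F = - \frac{3559475029}{1860}$ ($F = -1913678 + \frac{461 - 34410}{2 \cdot 930} = -1913678 + \frac{1}{2} \cdot \frac{1}{930} \left(461 - 34410\right) = -1913678 + \frac{1}{2} \cdot \frac{1}{930} \left(-33949\right) = -1913678 - \frac{33949}{1860} = - \frac{3559475029}{1860} \approx -1.9137 \cdot 10^{6}$)
$K = -656099$ ($K = \left(837 - 28\right) \left(-811\right) = 809 \left(-811\right) = -656099$)
$K - F = -656099 - - \frac{3559475029}{1860} = -656099 + \frac{3559475029}{1860} = \frac{2339130889}{1860}$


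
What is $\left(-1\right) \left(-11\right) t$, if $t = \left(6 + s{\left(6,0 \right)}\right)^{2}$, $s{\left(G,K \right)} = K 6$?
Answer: $396$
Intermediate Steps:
$s{\left(G,K \right)} = 6 K$
$t = 36$ ($t = \left(6 + 6 \cdot 0\right)^{2} = \left(6 + 0\right)^{2} = 6^{2} = 36$)
$\left(-1\right) \left(-11\right) t = \left(-1\right) \left(-11\right) 36 = 11 \cdot 36 = 396$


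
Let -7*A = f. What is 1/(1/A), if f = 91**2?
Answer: -1183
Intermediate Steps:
f = 8281
A = -1183 (A = -1/7*8281 = -1183)
1/(1/A) = 1/(1/(-1183)) = 1/(-1/1183) = -1183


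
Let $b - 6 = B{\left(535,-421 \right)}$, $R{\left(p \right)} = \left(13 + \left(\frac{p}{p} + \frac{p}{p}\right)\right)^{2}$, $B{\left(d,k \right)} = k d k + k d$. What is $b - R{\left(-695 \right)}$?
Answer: $94598481$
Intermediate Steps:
$B{\left(d,k \right)} = d k + d k^{2}$ ($B{\left(d,k \right)} = d k k + d k = d k^{2} + d k = d k + d k^{2}$)
$R{\left(p \right)} = 225$ ($R{\left(p \right)} = \left(13 + \left(1 + 1\right)\right)^{2} = \left(13 + 2\right)^{2} = 15^{2} = 225$)
$b = 94598706$ ($b = 6 + 535 \left(-421\right) \left(1 - 421\right) = 6 + 535 \left(-421\right) \left(-420\right) = 6 + 94598700 = 94598706$)
$b - R{\left(-695 \right)} = 94598706 - 225 = 94598481$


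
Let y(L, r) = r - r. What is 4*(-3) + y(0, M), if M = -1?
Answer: -12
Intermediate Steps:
y(L, r) = 0
4*(-3) + y(0, M) = 4*(-3) + 0 = -12 + 0 = -12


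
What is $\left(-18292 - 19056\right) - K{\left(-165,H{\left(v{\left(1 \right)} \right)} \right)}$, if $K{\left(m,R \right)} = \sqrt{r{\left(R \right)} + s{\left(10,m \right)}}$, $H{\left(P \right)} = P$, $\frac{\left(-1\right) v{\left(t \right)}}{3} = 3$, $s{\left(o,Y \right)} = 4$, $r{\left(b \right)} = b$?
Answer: $-37348 - i \sqrt{5} \approx -37348.0 - 2.2361 i$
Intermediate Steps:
$v{\left(t \right)} = -9$ ($v{\left(t \right)} = \left(-3\right) 3 = -9$)
$K{\left(m,R \right)} = \sqrt{4 + R}$ ($K{\left(m,R \right)} = \sqrt{R + 4} = \sqrt{4 + R}$)
$\left(-18292 - 19056\right) - K{\left(-165,H{\left(v{\left(1 \right)} \right)} \right)} = \left(-18292 - 19056\right) - \sqrt{4 - 9} = \left(-18292 - 19056\right) - \sqrt{-5} = \left(-18292 - 19056\right) - i \sqrt{5} = -37348 - i \sqrt{5}$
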